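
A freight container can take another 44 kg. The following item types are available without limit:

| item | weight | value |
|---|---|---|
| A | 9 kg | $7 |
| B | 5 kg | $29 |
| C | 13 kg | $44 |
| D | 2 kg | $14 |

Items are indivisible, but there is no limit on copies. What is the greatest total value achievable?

$308

Best value-per-unit is D at 14/2, and filling with it alone uses weight 22×2=44. No mix of the others beats 22×14 = 308.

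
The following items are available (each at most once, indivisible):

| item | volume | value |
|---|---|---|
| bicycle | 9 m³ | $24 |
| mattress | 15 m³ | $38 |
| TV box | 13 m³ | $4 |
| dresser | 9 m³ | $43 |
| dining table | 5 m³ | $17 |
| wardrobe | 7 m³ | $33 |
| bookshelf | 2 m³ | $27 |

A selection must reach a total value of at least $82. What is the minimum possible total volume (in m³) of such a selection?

16

Subsets with value ≥ 82, sorted by total volume:
- dresser+dining table+bookshelf: volume 16, value 87
- dresser+wardrobe+bookshelf: volume 18, value 103
- bicycle+wardrobe+bookshelf: volume 18, value 84
Minimum volume: 16 m³.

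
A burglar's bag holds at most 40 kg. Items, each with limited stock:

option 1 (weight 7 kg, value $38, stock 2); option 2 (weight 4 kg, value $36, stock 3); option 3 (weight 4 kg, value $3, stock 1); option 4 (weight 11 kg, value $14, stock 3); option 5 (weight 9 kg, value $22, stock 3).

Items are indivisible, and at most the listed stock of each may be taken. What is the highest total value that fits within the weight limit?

$209

Best selections within weight 40 and stock limits:
- 2×option 1 + 3×option 2 + 1×option 3 + 1×option 5: weight 39, value 209
- 2×option 1 + 3×option 2 + 1×option 5: weight 35, value 206
- 2×option 1 + 3×option 2 + 1×option 4: weight 37, value 198
- 2×option 1 + 2×option 2 + 2×option 5: weight 40, value 192
Best: $209.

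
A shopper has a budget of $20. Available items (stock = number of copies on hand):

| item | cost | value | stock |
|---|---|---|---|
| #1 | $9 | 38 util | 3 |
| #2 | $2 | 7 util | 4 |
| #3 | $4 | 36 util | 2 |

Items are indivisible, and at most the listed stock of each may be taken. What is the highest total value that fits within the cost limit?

117 util

Top feasible selections:
- 1×#1 + 1×#2 + 2×#3: cost 19, value 117
- 1×#1 + 2×#3: cost 17, value 110
- 4×#2 + 2×#3: cost 16, value 100
- 1×#1 + 3×#2 + 1×#3: cost 19, value 95
Best: 117 util.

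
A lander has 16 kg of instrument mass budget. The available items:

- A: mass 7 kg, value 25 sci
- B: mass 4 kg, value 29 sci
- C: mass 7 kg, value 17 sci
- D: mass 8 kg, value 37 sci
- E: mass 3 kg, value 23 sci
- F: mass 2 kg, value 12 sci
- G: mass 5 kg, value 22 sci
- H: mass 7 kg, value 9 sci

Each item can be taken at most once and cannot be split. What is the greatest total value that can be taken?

Check high-value combinations within 16 kg:
- B+D+E: mass 4+8+3=15, value 29+37+23=89
- A+B+E+F: mass 7+4+3+2=16, value 25+29+23+12=89
- B+E+F+G: mass 4+3+2+5=14, value 29+23+12+22=86
Best: 89 sci.

89 sci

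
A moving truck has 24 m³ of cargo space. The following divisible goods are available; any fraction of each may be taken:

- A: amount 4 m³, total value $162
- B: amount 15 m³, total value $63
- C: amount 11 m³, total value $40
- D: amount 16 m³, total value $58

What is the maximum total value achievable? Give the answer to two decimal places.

243.18

Take in order of value per unit:
- A (162/4 per unit): all 4 → value 162, running total 162.00
- B (63/15 per unit): all 15 → value 63, running total 225.00
- C (40/11 per unit): 5 of 11 → value 5×40/11 = 18.1818, running total 243.18
Total 243.18.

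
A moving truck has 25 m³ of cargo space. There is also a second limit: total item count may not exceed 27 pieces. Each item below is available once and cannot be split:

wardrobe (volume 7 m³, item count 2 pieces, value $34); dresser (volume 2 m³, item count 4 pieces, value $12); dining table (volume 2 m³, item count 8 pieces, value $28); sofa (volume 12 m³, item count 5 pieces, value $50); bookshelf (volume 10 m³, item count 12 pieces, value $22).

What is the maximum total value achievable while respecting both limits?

Feasible sets respecting both limits:
- wardrobe+dresser+dining table+sofa: volume 23, item count 19, value 124
- wardrobe+dining table+sofa: volume 21, item count 15, value 112
- dining table+sofa+bookshelf: volume 24, item count 25, value 100
Best: $124.

$124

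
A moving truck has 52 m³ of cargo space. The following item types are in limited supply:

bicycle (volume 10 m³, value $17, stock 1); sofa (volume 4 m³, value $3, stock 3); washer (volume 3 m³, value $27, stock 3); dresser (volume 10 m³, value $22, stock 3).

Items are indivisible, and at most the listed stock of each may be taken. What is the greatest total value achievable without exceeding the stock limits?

Best selections within volume 52 and stock limits:
- 1×bicycle + 3×washer + 3×dresser: volume 49, value 164
- 3×sofa + 3×washer + 3×dresser: volume 51, value 156
- 2×sofa + 3×washer + 3×dresser: volume 47, value 153
- 1×bicycle + 3×sofa + 3×washer + 2×dresser: volume 51, value 151
Best: $164.

$164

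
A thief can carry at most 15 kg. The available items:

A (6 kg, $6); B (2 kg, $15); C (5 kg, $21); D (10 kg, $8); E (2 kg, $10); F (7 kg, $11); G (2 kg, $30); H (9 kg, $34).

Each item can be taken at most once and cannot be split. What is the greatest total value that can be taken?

Check high-value combinations within 15 kg:
- B+E+G+H: weight 2+2+2+9=15, value 15+10+30+34=89
- B+G+H: weight 2+2+9=13, value 15+30+34=79
- B+C+E+G: weight 2+5+2+2=11, value 15+21+10+30=76
- E+G+H: weight 2+2+9=13, value 10+30+34=74
Best: $89.

$89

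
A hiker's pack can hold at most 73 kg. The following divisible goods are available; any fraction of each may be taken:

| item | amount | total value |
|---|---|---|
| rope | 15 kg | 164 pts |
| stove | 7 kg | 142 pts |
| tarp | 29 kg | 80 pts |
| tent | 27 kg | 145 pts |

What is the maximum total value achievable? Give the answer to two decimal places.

517.21

Take in order of value per unit:
- stove (142/7 per unit): all 7 → value 142, running total 142.00
- rope (164/15 per unit): all 15 → value 164, running total 306.00
- tent (145/27 per unit): all 27 → value 145, running total 451.00
- tarp (80/29 per unit): 24 of 29 → value 24×80/29 = 66.2069, running total 517.21
Total 517.21.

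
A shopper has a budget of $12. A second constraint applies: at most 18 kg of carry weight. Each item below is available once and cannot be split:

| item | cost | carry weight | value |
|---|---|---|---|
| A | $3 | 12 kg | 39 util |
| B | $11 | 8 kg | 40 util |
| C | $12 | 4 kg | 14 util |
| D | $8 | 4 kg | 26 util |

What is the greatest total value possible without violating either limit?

Feasible sets respecting both limits:
- A+D: cost 11, carry weight 16, value 65
- B: cost 11, carry weight 8, value 40
- A: cost 3, carry weight 12, value 39
- D: cost 8, carry weight 4, value 26
Best: 65 util.

65 util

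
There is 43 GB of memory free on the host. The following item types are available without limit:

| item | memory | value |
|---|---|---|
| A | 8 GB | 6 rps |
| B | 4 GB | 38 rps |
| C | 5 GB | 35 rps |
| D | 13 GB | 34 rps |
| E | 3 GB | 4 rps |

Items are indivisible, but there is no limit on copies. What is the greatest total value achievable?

384 rps

Best value-per-unit is B at 38/4; filling with it alone gives 10×38 = 380.
Optimal mix: 10×B + 1×E → memory 43, value 384.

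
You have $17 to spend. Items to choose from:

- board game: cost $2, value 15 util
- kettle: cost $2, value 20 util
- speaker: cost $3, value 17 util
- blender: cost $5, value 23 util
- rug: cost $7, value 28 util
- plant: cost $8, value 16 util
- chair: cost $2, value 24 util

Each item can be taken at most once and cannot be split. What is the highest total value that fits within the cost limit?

This is a 0/1 knapsack; check combinations near the capacity.
- board game+kettle+speaker+rug+chair: cost 2+2+3+7+2=16, value 15+20+17+28+24=104
- board game+kettle+speaker+blender+chair: cost 2+2+3+5+2=14, value 15+20+17+23+24=99
- kettle+blender+rug+chair: cost 2+5+7+2=16, value 20+23+28+24=95
- speaker+blender+rug+chair: cost 3+5+7+2=17, value 17+23+28+24=92
Best: 104 util.

104 util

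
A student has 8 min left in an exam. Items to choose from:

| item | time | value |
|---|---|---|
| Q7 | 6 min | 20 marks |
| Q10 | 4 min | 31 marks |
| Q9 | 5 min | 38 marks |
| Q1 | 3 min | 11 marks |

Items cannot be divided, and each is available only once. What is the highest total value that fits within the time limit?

49 marks

Check high-value combinations within 8 min:
- Q9+Q1: time 5+3=8, value 38+11=49
- Q10+Q1: time 4+3=7, value 31+11=42
- Q9: time 5, value 38
- Q10: time 4, value 31
- Q7: time 6, value 20
Best: 49 marks.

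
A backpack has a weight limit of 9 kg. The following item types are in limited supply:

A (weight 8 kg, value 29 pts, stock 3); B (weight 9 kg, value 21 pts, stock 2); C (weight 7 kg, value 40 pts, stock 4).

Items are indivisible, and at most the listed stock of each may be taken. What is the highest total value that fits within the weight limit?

Top feasible selections:
- 1×C: weight 7, value 40
- 1×A: weight 8, value 29
Best: 40 pts.

40 pts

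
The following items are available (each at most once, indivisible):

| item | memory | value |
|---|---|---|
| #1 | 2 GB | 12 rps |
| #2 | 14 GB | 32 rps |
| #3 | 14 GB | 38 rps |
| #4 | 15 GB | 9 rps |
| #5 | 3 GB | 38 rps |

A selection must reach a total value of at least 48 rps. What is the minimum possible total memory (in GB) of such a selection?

Subsets with value ≥ 48, sorted by total memory:
- #1+#5: memory 5, value 50
- #1+#3: memory 16, value 50
- #3+#5: memory 17, value 76
Minimum memory: 5 GB.

5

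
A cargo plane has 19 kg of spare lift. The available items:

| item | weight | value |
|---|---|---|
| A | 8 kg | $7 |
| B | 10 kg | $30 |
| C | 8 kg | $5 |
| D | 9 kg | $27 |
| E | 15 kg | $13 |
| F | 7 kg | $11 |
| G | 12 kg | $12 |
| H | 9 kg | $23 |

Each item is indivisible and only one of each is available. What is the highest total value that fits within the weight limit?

Check high-value combinations within 19 kg:
- B+D: weight 10+9=19, value 30+27=57
- B+H: weight 10+9=19, value 30+23=53
- D+H: weight 9+9=18, value 27+23=50
- B+F: weight 10+7=17, value 30+11=41
Best: $57.

$57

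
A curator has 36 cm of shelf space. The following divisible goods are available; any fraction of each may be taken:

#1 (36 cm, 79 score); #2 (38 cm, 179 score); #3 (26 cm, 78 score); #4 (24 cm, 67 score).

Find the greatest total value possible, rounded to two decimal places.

169.58

Take in order of value per unit:
- #2 (179/38 per unit): 36 of 38 → value 36×179/38 = 169.5789, running total 169.58
Total 169.58.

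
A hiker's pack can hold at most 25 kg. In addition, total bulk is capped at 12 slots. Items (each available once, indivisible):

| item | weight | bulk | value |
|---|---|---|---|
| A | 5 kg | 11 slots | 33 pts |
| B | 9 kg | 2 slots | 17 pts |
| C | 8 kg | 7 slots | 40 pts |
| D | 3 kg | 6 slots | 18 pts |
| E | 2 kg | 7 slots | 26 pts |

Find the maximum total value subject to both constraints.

57 pts

Feasible sets respecting both limits:
- B+C: weight 17, bulk 9, value 57
- B+E: weight 11, bulk 9, value 43
- C: weight 8, bulk 7, value 40
- B+D: weight 12, bulk 8, value 35
Best: 57 pts.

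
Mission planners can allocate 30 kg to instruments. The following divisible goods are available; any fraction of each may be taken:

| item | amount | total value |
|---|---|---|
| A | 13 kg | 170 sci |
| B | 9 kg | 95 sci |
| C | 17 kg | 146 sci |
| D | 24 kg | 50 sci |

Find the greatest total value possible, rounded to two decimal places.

Take in order of value per unit:
- A (170/13 per unit): all 13 → value 170, running total 170.00
- B (95/9 per unit): all 9 → value 95, running total 265.00
- C (146/17 per unit): 8 of 17 → value 8×146/17 = 68.7059, running total 333.71
Total 333.71.

333.71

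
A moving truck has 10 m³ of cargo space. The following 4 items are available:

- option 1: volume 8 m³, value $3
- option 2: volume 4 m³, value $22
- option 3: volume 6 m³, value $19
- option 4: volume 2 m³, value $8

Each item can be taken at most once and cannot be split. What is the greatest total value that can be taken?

Check high-value combinations within 10 m³:
- option 2+option 3: volume 4+6=10, value 22+19=41
- option 2+option 4: volume 4+2=6, value 22+8=30
- option 3+option 4: volume 6+2=8, value 19+8=27
- option 2: volume 4, value 22
Best: $41.

$41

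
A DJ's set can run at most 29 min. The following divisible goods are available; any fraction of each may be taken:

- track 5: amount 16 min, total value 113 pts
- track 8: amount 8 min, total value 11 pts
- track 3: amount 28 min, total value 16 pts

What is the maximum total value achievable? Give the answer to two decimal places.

126.86

Take in order of value per unit:
- track 5 (113/16 per unit): all 16 → value 113, running total 113.00
- track 8 (11/8 per unit): all 8 → value 11, running total 124.00
- track 3 (16/28 per unit): 5 of 28 → value 5×16/28 = 2.8571, running total 126.86
Total 126.86.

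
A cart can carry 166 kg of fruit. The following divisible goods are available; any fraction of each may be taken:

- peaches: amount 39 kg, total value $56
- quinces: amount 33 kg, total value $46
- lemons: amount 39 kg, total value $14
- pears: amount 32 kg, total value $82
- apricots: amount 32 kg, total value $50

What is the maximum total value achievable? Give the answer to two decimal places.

Take in order of value per unit:
- pears (82/32 per unit): all 32 → value 82, running total 82.00
- apricots (50/32 per unit): all 32 → value 50, running total 132.00
- peaches (56/39 per unit): all 39 → value 56, running total 188.00
- quinces (46/33 per unit): all 33 → value 46, running total 234.00
- lemons (14/39 per unit): 30 of 39 → value 30×14/39 = 10.7692, running total 244.77
Total 244.77.

244.77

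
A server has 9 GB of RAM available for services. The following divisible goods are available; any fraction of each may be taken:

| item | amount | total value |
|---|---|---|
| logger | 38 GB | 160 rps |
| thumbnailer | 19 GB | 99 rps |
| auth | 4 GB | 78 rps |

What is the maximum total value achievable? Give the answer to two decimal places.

Take in order of value per unit:
- auth (78/4 per unit): all 4 → value 78, running total 78.00
- thumbnailer (99/19 per unit): 5 of 19 → value 5×99/19 = 26.0526, running total 104.05
Total 104.05.

104.05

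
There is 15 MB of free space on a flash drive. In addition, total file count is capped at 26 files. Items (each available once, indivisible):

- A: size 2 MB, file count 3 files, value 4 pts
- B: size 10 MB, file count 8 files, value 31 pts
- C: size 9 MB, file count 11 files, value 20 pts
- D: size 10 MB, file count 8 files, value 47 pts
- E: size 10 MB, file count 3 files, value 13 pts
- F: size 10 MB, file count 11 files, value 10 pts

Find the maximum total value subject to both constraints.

51 pts

Feasible sets respecting both limits:
- A+D: size 12, file count 11, value 51
- D: size 10, file count 8, value 47
- A+B: size 12, file count 11, value 35
Best: 51 pts.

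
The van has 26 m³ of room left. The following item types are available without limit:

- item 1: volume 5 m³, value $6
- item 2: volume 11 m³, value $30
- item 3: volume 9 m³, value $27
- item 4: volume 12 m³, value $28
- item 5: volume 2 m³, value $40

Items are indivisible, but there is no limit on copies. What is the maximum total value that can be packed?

Best value-per-unit is item 5 at 40/2, and filling with it alone uses volume 13×2=26. No mix of the others beats 13×40 = 520.

$520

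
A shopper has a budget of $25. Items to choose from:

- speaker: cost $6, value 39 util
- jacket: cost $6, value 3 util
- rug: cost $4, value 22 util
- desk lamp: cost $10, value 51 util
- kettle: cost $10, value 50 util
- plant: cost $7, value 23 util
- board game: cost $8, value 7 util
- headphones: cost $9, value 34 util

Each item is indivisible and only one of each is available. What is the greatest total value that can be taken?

This is a 0/1 knapsack; check combinations near the capacity.
- speaker+desk lamp+headphones: cost 6+10+9=25, value 39+51+34=124
- rug+desk lamp+kettle: cost 4+10+10=24, value 22+51+50=123
- speaker+kettle+headphones: cost 6+10+9=25, value 39+50+34=123
- speaker+desk lamp+plant: cost 6+10+7=23, value 39+51+23=113
Best: 124 util.

124 util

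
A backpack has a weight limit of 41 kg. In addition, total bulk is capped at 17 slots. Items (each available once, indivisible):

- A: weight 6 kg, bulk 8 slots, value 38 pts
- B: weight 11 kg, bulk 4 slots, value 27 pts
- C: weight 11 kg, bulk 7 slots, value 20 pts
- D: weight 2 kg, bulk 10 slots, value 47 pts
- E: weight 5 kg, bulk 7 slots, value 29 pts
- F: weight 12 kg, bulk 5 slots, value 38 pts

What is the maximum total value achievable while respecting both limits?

103 pts

Feasible sets respecting both limits:
- A+B+F: weight 29, bulk 17, value 103
- B+E+F: weight 28, bulk 16, value 94
- B+C+F: weight 34, bulk 16, value 85
- D+F: weight 14, bulk 15, value 85
Best: 103 pts.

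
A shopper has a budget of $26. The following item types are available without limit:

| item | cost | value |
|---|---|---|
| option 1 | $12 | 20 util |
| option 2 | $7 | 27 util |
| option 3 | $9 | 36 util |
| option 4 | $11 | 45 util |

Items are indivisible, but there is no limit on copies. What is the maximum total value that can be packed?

99 util

Best value-per-unit is option 4 at 45/11; filling with it alone gives 2×45 = 90.
Optimal mix: 2×option 2 + 1×option 4 → cost 25, value 99.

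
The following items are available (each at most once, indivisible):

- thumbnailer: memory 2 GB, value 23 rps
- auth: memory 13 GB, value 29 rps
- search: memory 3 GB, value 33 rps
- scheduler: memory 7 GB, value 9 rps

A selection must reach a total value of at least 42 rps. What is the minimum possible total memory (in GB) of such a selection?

Subsets with value ≥ 42, sorted by total memory:
- thumbnailer+search: memory 5, value 56
- search+scheduler: memory 10, value 42
- thumbnailer+search+scheduler: memory 12, value 65
- thumbnailer+auth: memory 15, value 52
Minimum memory: 5 GB.

5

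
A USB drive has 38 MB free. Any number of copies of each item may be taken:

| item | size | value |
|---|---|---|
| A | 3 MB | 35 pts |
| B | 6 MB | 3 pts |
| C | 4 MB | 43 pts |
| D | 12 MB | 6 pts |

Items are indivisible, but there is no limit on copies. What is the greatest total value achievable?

436 pts

Best value-per-unit is A at 35/3; filling with it alone gives 12×35 = 420.
Optimal mix: 10×A + 2×C → size 38, value 436.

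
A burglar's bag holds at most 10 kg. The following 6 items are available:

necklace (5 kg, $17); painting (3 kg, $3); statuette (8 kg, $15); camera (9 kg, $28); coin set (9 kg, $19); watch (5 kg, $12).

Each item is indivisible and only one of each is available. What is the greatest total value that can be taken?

Check high-value combinations within 10 kg:
- necklace+watch: weight 5+5=10, value 17+12=29
- camera: weight 9, value 28
- necklace+painting: weight 5+3=8, value 17+3=20
- coin set: weight 9, value 19
- necklace: weight 5, value 17
Best: $29.

$29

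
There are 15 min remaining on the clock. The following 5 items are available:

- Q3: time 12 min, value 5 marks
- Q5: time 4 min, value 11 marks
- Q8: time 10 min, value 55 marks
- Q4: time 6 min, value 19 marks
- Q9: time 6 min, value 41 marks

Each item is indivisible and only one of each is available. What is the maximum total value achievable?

Check high-value combinations within 15 min:
- Q5+Q8: time 4+10=14, value 11+55=66
- Q4+Q9: time 6+6=12, value 19+41=60
- Q8: time 10, value 55
Best: 66 marks.

66 marks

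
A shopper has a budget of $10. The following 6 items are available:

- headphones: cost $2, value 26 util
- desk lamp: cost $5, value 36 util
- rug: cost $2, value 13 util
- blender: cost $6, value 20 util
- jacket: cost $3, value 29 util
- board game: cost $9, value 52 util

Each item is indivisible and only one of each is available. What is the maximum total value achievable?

Check high-value combinations within $10:
- headphones+desk lamp+jacket: cost 2+5+3=10, value 26+36+29=91
- desk lamp+rug+jacket: cost 5+2+3=10, value 36+13+29=78
- headphones+desk lamp+rug: cost 2+5+2=9, value 26+36+13=75
Best: 91 util.

91 util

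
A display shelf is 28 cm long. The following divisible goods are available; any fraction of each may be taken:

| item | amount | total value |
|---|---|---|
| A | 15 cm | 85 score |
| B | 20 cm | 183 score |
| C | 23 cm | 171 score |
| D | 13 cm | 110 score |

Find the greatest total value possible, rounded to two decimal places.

250.69

Take in order of value per unit:
- B (183/20 per unit): all 20 → value 183, running total 183.00
- D (110/13 per unit): 8 of 13 → value 8×110/13 = 67.6923, running total 250.69
Total 250.69.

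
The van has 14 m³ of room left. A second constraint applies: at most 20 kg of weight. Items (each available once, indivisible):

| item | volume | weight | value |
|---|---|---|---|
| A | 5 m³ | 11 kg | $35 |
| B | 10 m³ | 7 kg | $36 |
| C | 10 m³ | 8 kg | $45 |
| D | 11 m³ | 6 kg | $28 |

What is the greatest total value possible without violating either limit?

Feasible sets respecting both limits:
- C: volume 10, weight 8, value 45
- B: volume 10, weight 7, value 36
- A: volume 5, weight 11, value 35
Best: $45.

$45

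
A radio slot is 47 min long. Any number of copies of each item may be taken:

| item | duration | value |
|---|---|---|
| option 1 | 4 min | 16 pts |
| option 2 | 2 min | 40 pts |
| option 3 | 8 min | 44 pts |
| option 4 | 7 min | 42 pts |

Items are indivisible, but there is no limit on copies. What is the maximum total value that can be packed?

Best value-per-unit is option 2 at 40/2, and filling with it alone uses duration 23×2=46. No mix of the others beats 23×40 = 920.

920 pts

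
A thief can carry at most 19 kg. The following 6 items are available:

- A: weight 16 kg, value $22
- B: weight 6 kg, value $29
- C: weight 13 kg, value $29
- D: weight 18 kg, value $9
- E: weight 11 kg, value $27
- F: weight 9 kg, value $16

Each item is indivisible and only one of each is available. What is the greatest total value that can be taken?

$58

This is a 0/1 knapsack; check combinations near the capacity.
- B+C: weight 6+13=19, value 29+29=58
- B+E: weight 6+11=17, value 29+27=56
- B+F: weight 6+9=15, value 29+16=45
Best: $58.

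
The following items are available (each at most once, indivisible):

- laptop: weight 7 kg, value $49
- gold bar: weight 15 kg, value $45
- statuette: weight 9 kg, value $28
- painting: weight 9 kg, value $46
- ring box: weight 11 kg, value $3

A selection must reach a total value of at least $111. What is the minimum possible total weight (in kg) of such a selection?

Subsets with value ≥ 111, sorted by total weight:
- laptop+statuette+painting: weight 25, value 123
- laptop+gold bar+painting: weight 31, value 140
- laptop+gold bar+statuette: weight 31, value 122
- gold bar+statuette+painting: weight 33, value 119
Minimum weight: 25 kg.

25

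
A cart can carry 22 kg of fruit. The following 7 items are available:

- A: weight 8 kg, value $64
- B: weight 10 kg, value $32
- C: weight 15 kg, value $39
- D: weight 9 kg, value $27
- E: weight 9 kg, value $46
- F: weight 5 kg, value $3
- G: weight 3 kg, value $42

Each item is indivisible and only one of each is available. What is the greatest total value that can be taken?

$152

Check high-value combinations within 22 kg:
- A+E+G: weight 8+9+3=20, value 64+46+42=152
- A+B+G: weight 8+10+3=21, value 64+32+42=138
- A+D+G: weight 8+9+3=20, value 64+27+42=133
- B+E+G: weight 10+9+3=22, value 32+46+42=120
- D+E+G: weight 9+9+3=21, value 27+46+42=115
Best: $152.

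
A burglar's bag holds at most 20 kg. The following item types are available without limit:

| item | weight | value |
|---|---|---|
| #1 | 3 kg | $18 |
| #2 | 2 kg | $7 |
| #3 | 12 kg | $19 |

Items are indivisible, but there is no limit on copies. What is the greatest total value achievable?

$115

Best value-per-unit is #1 at 18/3; filling with it alone gives 6×18 = 108.
Optimal mix: 6×#1 + 1×#2 → weight 20, value 115.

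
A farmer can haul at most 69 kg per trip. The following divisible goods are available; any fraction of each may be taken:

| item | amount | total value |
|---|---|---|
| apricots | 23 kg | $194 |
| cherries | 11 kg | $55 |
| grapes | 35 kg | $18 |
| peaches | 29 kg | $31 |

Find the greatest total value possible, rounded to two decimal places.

283.09

Take in order of value per unit:
- apricots (194/23 per unit): all 23 → value 194, running total 194.00
- cherries (55/11 per unit): all 11 → value 55, running total 249.00
- peaches (31/29 per unit): all 29 → value 31, running total 280.00
- grapes (18/35 per unit): 6 of 35 → value 6×18/35 = 3.0857, running total 283.09
Total 283.09.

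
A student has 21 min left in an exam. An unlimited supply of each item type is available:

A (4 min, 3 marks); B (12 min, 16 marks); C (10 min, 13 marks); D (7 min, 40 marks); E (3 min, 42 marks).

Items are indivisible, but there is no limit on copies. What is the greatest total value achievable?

Best value-per-unit is E at 42/3, and filling with it alone uses time 7×3=21. No mix of the others beats 7×42 = 294.

294 marks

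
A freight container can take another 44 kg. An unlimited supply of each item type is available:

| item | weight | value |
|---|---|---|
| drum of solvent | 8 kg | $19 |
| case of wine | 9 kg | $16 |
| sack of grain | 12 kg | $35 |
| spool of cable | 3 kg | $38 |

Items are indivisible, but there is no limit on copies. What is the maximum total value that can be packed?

$532

Best value-per-unit is spool of cable at 38/3, and filling with it alone uses weight 14×3=42. No mix of the others beats 14×38 = 532.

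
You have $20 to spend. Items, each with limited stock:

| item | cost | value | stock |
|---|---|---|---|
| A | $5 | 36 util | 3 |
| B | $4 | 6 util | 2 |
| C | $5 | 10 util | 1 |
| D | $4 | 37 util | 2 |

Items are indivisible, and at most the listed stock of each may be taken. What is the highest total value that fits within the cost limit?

Best selections within cost 20 and stock limits:
- 2×A + 2×D: cost 18, value 146
- 3×A + 1×D: cost 19, value 145
- 1×A + 1×C + 2×D: cost 18, value 120
- 2×A + 1×C + 1×D: cost 19, value 119
Best: 146 util.

146 util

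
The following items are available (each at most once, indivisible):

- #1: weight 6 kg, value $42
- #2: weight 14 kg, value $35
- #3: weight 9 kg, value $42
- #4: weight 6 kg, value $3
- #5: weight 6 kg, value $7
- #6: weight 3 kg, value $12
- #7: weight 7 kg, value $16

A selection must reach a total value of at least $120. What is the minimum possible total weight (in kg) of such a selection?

32

Subsets with value ≥ 120, sorted by total weight:
- #1+#2+#3+#6: weight 32, value 131
- #1+#2+#3+#5: weight 35, value 126
- #1+#2+#3+#4: weight 35, value 122
- #1+#2+#3+#7: weight 36, value 135
Minimum weight: 32 kg.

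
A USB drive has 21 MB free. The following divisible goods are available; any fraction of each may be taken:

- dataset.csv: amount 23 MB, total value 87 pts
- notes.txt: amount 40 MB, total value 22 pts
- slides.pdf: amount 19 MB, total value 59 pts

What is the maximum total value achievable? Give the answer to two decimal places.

79.43

Take in order of value per unit:
- dataset.csv (87/23 per unit): 21 of 23 → value 21×87/23 = 79.4348, running total 79.43
Total 79.43.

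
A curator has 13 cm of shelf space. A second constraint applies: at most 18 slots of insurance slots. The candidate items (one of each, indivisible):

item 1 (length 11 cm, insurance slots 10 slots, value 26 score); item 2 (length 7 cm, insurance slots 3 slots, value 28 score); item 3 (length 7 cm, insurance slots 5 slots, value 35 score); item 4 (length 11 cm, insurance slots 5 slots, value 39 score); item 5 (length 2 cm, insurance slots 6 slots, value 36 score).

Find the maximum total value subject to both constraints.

75 score

Feasible sets respecting both limits:
- item 4+item 5: length 13, insurance slots 11, value 75
- item 3+item 5: length 9, insurance slots 11, value 71
- item 2+item 5: length 9, insurance slots 9, value 64
- item 1+item 5: length 13, insurance slots 16, value 62
Best: 75 score.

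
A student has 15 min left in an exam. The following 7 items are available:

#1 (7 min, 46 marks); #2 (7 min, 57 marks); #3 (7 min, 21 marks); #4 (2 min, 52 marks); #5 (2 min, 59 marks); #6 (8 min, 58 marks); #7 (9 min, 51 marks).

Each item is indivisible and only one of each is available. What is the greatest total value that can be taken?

169 marks

Check high-value combinations within 15 min:
- #4+#5+#6: time 2+2+8=12, value 52+59+58=169
- #2+#4+#5: time 7+2+2=11, value 57+52+59=168
- #4+#5+#7: time 2+2+9=13, value 52+59+51=162
Best: 169 marks.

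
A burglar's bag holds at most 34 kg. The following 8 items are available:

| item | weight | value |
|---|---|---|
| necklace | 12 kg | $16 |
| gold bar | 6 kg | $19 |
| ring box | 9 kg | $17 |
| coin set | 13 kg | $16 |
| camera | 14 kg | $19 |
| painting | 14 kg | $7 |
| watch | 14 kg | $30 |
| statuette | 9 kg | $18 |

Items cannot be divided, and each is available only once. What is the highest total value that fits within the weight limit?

$68

Check high-value combinations within 34 kg:
- gold bar+camera+watch: weight 6+14+14=34, value 19+19+30=68
- gold bar+watch+statuette: weight 6+14+9=29, value 19+30+18=67
- gold bar+ring box+watch: weight 6+9+14=29, value 19+17+30=66
Best: $68.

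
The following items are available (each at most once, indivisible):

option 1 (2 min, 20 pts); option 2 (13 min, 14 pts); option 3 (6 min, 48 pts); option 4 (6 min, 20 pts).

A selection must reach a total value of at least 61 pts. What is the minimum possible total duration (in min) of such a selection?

Subsets with value ≥ 61, sorted by total duration:
- option 1+option 3: duration 8, value 68
- option 3+option 4: duration 12, value 68
- option 1+option 3+option 4: duration 14, value 88
Minimum duration: 8 min.

8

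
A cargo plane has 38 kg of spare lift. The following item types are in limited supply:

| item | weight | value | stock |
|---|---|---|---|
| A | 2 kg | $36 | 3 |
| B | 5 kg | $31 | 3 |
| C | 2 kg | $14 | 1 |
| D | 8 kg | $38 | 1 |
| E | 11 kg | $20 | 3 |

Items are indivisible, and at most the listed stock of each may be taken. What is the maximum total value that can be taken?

Top feasible selections:
- 3×A + 3×B + 1×C + 1×D: weight 31, value 253
- 3×A + 2×B + 1×C + 1×D + 1×E: weight 37, value 242
- 3×A + 3×B + 1×D: weight 29, value 239
- 3×A + 3×B + 1×C + 1×E: weight 34, value 235
Best: $253.

$253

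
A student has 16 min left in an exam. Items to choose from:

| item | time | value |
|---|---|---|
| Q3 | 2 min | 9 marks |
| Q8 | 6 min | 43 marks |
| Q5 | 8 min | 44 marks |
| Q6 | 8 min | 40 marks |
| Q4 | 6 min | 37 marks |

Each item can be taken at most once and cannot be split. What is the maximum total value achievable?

Check high-value combinations within 16 min:
- Q3+Q8+Q5: time 2+6+8=16, value 9+43+44=96
- Q3+Q8+Q6: time 2+6+8=16, value 9+43+40=92
- Q3+Q5+Q4: time 2+8+6=16, value 9+44+37=90
- Q3+Q8+Q4: time 2+6+6=14, value 9+43+37=89
Best: 96 marks.

96 marks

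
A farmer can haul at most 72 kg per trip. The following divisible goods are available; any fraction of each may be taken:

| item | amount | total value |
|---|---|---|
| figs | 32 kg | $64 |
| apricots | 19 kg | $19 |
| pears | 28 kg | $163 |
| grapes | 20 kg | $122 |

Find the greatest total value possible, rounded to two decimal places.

333.00

Take in order of value per unit:
- grapes (122/20 per unit): all 20 → value 122, running total 122.00
- pears (163/28 per unit): all 28 → value 163, running total 285.00
- figs (64/32 per unit): 24 of 32 → value 24×64/32 = 48.0000, running total 333.00
Total 333.00.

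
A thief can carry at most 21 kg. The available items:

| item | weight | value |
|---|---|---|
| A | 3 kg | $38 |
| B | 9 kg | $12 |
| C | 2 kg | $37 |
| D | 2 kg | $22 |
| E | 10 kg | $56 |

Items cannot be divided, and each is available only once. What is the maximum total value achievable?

Check high-value combinations within 21 kg:
- A+C+D+E: weight 3+2+2+10=17, value 38+37+22+56=153
- A+C+E: weight 3+2+10=15, value 38+37+56=131
- A+D+E: weight 3+2+10=15, value 38+22+56=116
Best: $153.

$153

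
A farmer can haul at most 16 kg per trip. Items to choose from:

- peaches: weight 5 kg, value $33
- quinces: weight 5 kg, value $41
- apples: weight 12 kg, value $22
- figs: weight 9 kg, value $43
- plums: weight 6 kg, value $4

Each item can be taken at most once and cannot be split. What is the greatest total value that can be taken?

$84

Check high-value combinations within 16 kg:
- quinces+figs: weight 5+9=14, value 41+43=84
- peaches+quinces+plums: weight 5+5+6=16, value 33+41+4=78
- peaches+figs: weight 5+9=14, value 33+43=76
- peaches+quinces: weight 5+5=10, value 33+41=74
- figs+plums: weight 9+6=15, value 43+4=47
Best: $84.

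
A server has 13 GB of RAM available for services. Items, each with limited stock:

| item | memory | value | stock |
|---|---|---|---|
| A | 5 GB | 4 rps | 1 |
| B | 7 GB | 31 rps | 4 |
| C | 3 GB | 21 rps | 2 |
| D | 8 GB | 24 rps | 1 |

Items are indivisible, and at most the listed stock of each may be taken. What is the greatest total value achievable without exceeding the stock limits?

73 rps

Top feasible selections:
- 1×B + 2×C: memory 13, value 73
- 1×B + 1×C: memory 10, value 52
Best: 73 rps.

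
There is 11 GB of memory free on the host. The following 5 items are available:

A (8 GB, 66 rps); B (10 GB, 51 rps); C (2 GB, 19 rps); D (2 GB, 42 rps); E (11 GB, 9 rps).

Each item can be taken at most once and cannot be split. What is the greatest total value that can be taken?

108 rps

This is a 0/1 knapsack; check combinations near the capacity.
- A+D: memory 8+2=10, value 66+42=108
- A+C: memory 8+2=10, value 66+19=85
- A: memory 8, value 66
Best: 108 rps.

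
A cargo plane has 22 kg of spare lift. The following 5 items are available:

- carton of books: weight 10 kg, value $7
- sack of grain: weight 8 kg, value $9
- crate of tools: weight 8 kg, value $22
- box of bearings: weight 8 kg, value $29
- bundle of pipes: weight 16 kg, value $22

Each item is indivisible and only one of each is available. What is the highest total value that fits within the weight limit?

Check high-value combinations within 22 kg:
- crate of tools+box of bearings: weight 8+8=16, value 22+29=51
- sack of grain+box of bearings: weight 8+8=16, value 9+29=38
- carton of books+box of bearings: weight 10+8=18, value 7+29=36
- sack of grain+crate of tools: weight 8+8=16, value 9+22=31
Best: $51.

$51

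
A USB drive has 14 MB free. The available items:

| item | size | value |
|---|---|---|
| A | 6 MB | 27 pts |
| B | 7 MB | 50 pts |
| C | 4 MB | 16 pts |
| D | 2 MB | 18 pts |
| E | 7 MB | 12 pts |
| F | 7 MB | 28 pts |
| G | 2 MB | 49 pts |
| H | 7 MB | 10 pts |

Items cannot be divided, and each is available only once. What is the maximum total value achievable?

117 pts

Check high-value combinations within 14 MB:
- B+D+G: size 7+2+2=11, value 50+18+49=117
- B+C+G: size 7+4+2=13, value 50+16+49=115
- A+C+D+G: size 6+4+2+2=14, value 27+16+18+49=110
- B+G: size 7+2=9, value 50+49=99
Best: 117 pts.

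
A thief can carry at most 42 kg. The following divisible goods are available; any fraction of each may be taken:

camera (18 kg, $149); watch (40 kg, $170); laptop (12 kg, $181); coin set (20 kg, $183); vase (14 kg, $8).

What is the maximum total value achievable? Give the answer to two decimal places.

Take in order of value per unit:
- laptop (181/12 per unit): all 12 → value 181, running total 181.00
- coin set (183/20 per unit): all 20 → value 183, running total 364.00
- camera (149/18 per unit): 10 of 18 → value 10×149/18 = 82.7778, running total 446.78
Total 446.78.

446.78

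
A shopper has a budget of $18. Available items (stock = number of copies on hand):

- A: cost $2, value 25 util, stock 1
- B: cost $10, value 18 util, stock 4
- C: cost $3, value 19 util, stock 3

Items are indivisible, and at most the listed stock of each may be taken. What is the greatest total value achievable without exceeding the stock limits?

82 util

Best selections within cost 18 and stock limits:
- 1×A + 3×C: cost 11, value 82
- 1×A + 1×B + 2×C: cost 18, value 81
Best: 82 util.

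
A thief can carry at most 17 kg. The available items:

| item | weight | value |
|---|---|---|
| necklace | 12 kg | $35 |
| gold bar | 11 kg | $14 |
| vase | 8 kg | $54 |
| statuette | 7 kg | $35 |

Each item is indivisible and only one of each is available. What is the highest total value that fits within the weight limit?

Check high-value combinations within 17 kg:
- vase+statuette: weight 8+7=15, value 54+35=89
- vase: weight 8, value 54
- statuette: weight 7, value 35
- necklace: weight 12, value 35
- gold bar: weight 11, value 14
Best: $89.

$89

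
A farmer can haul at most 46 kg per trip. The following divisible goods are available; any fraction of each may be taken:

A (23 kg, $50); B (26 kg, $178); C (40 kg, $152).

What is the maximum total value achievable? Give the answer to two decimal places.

254.00

Take in order of value per unit:
- B (178/26 per unit): all 26 → value 178, running total 178.00
- C (152/40 per unit): 20 of 40 → value 20×152/40 = 76.0000, running total 254.00
Total 254.00.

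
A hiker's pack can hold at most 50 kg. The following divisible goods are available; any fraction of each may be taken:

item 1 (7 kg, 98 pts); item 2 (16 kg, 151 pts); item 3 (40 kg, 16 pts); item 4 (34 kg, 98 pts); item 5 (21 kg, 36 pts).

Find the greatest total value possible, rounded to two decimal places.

326.82

Take in order of value per unit:
- item 1 (98/7 per unit): all 7 → value 98, running total 98.00
- item 2 (151/16 per unit): all 16 → value 151, running total 249.00
- item 4 (98/34 per unit): 27 of 34 → value 27×98/34 = 77.8235, running total 326.82
Total 326.82.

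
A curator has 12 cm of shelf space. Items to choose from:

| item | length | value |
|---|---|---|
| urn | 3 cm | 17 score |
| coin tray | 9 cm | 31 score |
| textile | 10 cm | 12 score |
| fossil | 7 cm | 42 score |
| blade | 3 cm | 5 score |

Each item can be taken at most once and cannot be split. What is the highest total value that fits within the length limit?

This is a 0/1 knapsack; check combinations near the capacity.
- urn+fossil: length 3+7=10, value 17+42=59
- urn+coin tray: length 3+9=12, value 17+31=48
- fossil+blade: length 7+3=10, value 42+5=47
Best: 59 score.

59 score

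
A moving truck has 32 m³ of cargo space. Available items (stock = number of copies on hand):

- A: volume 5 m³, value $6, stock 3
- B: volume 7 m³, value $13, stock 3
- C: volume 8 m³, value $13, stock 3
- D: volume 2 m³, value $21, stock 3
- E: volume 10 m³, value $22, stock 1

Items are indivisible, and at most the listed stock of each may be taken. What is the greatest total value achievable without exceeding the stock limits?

$111

Top feasible selections:
- 2×B + 3×D + 1×E: volume 30, value 111
- 1×B + 1×C + 3×D + 1×E: volume 31, value 111
- 2×C + 3×D + 1×E: volume 32, value 111
- 1×A + 3×B + 3×D: volume 32, value 108
Best: $111.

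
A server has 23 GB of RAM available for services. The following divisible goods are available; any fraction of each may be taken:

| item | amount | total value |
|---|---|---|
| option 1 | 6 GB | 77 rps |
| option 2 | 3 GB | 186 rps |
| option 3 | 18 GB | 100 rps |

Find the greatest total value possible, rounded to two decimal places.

340.78

Take in order of value per unit:
- option 2 (186/3 per unit): all 3 → value 186, running total 186.00
- option 1 (77/6 per unit): all 6 → value 77, running total 263.00
- option 3 (100/18 per unit): 14 of 18 → value 14×100/18 = 77.7778, running total 340.78
Total 340.78.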